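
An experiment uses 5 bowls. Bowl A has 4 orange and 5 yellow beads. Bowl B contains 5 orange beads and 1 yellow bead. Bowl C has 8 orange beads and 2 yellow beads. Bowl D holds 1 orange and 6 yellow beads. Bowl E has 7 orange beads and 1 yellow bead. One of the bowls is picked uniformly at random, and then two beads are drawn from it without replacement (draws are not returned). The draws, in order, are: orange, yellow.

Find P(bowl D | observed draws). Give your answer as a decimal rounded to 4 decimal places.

For each hypothesis, P(data | H) works out to: P(data | bowl A) = (4/9)(5/8) = 0.27778; P(data | bowl B) = (5/6)(1/5) = 0.16667; P(data | bowl C) = (8/10)(2/9) = 0.17778; P(data | bowl D) = (1/7)(6/6) = 0.14286; P(data | bowl E) = (7/8)(1/7) = 0.125.
Multiplying each by its prior: 1/5 · 0.27778 = 0.055556, 1/5 · 0.16667 = 0.033333, 1/5 · 0.17778 = 0.035556, 1/5 · 0.14286 = 0.028571, 1/5 · 0.125 = 0.025; summing to 0.17802.
Hence P(bowl D | data) = (0.028571) / (0.17802) = 0.1605.

0.1605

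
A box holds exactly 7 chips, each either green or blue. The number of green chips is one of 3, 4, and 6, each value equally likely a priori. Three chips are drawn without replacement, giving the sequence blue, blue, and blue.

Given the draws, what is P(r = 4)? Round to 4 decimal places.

For each hypothesis, P(data | H) works out to: P(data | r = 3) = (4/7)(3/6)(2/5) = 4/35; P(data | r = 4) = (3/7)(2/6)(1/5) = 1/35; P(data | r = 6) = (1/7)(0/6) = 0.
The prior-weighted likelihoods are 1/3 · 4/35 = 4/105, 1/3 · 1/35 = 1/105, 1/3 · 0 = 0; summing to 1/21.
Therefore the posterior P(r = 4 | data) = (1/105) / (1/21) = 1/5.

0.2000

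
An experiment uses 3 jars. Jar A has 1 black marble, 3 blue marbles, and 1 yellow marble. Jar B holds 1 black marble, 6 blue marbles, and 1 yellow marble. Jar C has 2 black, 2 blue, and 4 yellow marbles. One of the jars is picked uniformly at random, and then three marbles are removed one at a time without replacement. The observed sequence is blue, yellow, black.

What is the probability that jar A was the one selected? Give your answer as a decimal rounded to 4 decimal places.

0.4330

The likelihood of the observed sequence under each hypothesis: P(data | jar A) = (3/5)(1/4)(1/3) = 0.05; P(data | jar B) = (6/8)(1/7)(1/6) = 0.017857; P(data | jar C) = (2/8)(4/7)(2/6) = 0.047619.
Multiplying each by its prior: 1/3 · 0.05 = 0.016667, 1/3 · 0.017857 = 0.0059524, 1/3 · 0.047619 = 0.015873; these sum to 0.038492.
Therefore the posterior P(jar A | data) = (0.016667) / (0.038492) = 0.43299.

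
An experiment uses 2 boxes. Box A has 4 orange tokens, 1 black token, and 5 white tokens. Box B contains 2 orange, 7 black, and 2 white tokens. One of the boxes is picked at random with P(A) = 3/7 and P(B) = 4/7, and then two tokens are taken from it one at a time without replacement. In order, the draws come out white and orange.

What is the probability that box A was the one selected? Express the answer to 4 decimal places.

0.8209

Compute the likelihood of the observed sequence for each case: P(data | box A) = (5/10)(4/9) = 0.22222; P(data | box B) = (2/11)(2/10) = 0.036364.
Multiplying each by its prior: 3/7 · 0.22222 = 0.095238, 4/7 · 0.036364 = 0.020779; these sum to 0.11602.
By Bayes' rule, P(box A | data) = (0.095238) / (0.11602) = 0.8209.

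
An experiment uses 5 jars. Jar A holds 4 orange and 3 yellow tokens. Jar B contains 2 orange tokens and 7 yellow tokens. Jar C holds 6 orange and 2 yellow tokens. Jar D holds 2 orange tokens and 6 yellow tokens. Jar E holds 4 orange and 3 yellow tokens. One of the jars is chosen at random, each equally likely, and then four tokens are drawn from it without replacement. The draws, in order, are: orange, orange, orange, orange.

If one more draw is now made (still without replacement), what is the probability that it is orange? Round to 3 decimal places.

0.395

For each hypothesis, P(data | H) works out to: P(data | jar A) = (4/7)(3/6)(2/5)(1/4) = 1/35; P(data | jar B) = (2/9)(1/8)(0/7) = 0; P(data | jar C) = (6/8)(5/7)(4/6)(3/5) = 3/14; P(data | jar D) = (2/8)(1/7)(0/6) = 0; P(data | jar E) = (4/7)(3/6)(2/5)(1/4) = 1/35.
The prior-weighted likelihoods are 1/5 · 1/35 = 1/175, 1/5 · 0 = 0, 1/5 · 3/14 = 3/70, 1/5 · 0 = 0, 1/5 · 1/35 = 1/175; summing to 19/350.
The posterior is then P(jar A | data) = 2/19, P(jar B | data) = 0, P(jar C | data) = 15/19, P(jar D | data) = 0, P(jar E | data) = 2/19.
Averaging over the posterior, P(orange next | data) = (0)(2/19) + (1/2)(15/19) + (0)(2/19) = 15/38.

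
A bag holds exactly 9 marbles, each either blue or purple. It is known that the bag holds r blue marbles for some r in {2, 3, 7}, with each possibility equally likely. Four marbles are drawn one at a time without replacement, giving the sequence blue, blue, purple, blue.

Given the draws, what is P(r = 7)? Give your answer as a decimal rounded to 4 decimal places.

0.9211

Compute the likelihood of the observed sequence for each case: P(data | r = 2) = (2/9)(1/8)(7/7)(0/6) = 0; P(data | r = 3) = (3/9)(2/8)(6/7)(1/6) = 1/84; P(data | r = 7) = (7/9)(6/8)(2/7)(5/6) = 5/36.
The prior-weighted likelihoods are 1/3 · 0 = 0, 1/3 · 1/84 = 1/252, 1/3 · 5/36 = 5/108; these sum to 19/378.
So P(r = 7 | data) = (5/108) / (19/378) = 35/38.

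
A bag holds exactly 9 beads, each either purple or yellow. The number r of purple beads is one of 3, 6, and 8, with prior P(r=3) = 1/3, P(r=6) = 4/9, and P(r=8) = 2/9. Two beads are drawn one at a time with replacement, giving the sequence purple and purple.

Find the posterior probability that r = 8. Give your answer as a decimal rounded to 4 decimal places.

Compute the likelihood of the observed sequence for each case: P(data | r = 3) = (3/9)(3/9) = 1/9; P(data | r = 6) = (6/9)(6/9) = 4/9; P(data | r = 8) = (8/9)(8/9) = 64/81.
The prior-weighted likelihoods are 1/3 · 1/9 = 1/27, 4/9 · 4/9 = 16/81, 2/9 · 64/81 = 128/729; with total 299/729.
Therefore the posterior P(r = 8 | data) = (128/729) / (299/729) = 128/299.

0.4281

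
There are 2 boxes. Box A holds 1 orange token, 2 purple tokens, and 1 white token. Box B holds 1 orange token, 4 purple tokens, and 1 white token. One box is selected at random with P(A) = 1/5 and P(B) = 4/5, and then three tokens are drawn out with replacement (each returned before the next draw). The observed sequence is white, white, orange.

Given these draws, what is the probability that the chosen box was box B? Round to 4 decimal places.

Compute the likelihood of the observed sequence for each case: P(data | box A) = (1/4)(1/4)(1/4) = 0.015625; P(data | box B) = (1/6)(1/6)(1/6) = 0.0046296.
Weighting by the prior gives 1/5 · 0.015625 = 0.003125, 4/5 · 0.0046296 = 0.0037037; with total 0.0068287.
So P(box B | data) = (0.0037037) / (0.0068287) = 0.54237.

0.5424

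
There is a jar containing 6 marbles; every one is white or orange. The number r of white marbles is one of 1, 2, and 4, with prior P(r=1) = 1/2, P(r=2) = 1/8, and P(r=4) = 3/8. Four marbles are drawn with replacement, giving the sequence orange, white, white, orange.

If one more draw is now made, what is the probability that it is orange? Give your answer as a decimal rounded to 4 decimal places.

0.5337

Under each hypothesis, the probability of the observed sequence is: P(data | r = 1) = (5/6)(1/6)(1/6)(5/6) = 0.01929; P(data | r = 2) = (4/6)(2/6)(2/6)(4/6) = 0.049383; P(data | r = 4) = (2/6)(4/6)(4/6)(2/6) = 0.049383.
Multiplying each by its prior: 1/2 · 0.01929 = 0.0096451, 1/8 · 0.049383 = 0.0061728, 3/8 · 0.049383 = 0.018519; with total 0.034336.
Normalising, the posterior is P(r = 1 | data) = 0.2809, P(r = 2 | data) = 0.17978, P(r = 4 | data) = 0.53933.
Averaging over the posterior, P(orange next | data) = (5/6)(0.2809) + (2/3)(0.17978) + (1/3)(0.53933) = 0.53371.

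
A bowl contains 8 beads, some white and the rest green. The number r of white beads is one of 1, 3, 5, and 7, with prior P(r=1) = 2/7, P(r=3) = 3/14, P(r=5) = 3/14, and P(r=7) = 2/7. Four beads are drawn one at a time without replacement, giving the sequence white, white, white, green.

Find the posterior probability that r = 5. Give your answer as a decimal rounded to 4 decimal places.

Compute the likelihood of the observed sequence for each case: P(data | r = 1) = (1/8)(0/7) = 0; P(data | r = 3) = (3/8)(2/7)(1/6)(5/5) = 1/56; P(data | r = 5) = (5/8)(4/7)(3/6)(3/5) = 3/28; P(data | r = 7) = (7/8)(6/7)(5/6)(1/5) = 1/8.
The prior-weighted likelihoods are 2/7 · 0 = 0, 3/14 · 1/56 = 3/784, 3/14 · 3/28 = 9/392, 2/7 · 1/8 = 1/28; these sum to 1/16.
Hence P(r = 5 | data) = (9/392) / (1/16) = 18/49.

0.3673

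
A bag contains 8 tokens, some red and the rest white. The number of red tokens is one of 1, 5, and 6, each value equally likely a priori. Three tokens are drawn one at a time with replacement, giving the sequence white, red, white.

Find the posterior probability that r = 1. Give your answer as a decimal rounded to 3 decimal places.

The likelihood of the observed sequence under each hypothesis: P(data | r = 1) = (7/8)(1/8)(7/8) = 0.095703; P(data | r = 5) = (3/8)(5/8)(3/8) = 0.087891; P(data | r = 6) = (2/8)(6/8)(2/8) = 0.046875.
Multiplying each by its prior: 1/3 · 0.095703 = 0.031901, 1/3 · 0.087891 = 0.029297, 1/3 · 0.046875 = 0.015625; summing to 0.076823.
Therefore the posterior P(r = 1 | data) = (0.031901) / (0.076823) = 0.41525.

0.415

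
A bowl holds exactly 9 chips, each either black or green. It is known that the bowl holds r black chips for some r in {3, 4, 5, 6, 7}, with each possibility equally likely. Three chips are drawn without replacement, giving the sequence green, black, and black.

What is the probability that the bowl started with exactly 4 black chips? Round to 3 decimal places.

0.171

The likelihood of the observed sequence under each hypothesis: P(data | r = 3) = (6/9)(3/8)(2/7) = 1/14; P(data | r = 4) = (5/9)(4/8)(3/7) = 5/42; P(data | r = 5) = (4/9)(5/8)(4/7) = 10/63; P(data | r = 6) = (3/9)(6/8)(5/7) = 5/28; P(data | r = 7) = (2/9)(7/8)(6/7) = 1/6.
Weighting by the prior gives 1/5 · 1/14 = 1/70, 1/5 · 5/42 = 1/42, 1/5 · 10/63 = 2/63, 1/5 · 5/28 = 1/28, 1/5 · 1/6 = 1/30; with total 5/36.
Hence P(r = 4 | data) = (1/42) / (5/36) = 6/35.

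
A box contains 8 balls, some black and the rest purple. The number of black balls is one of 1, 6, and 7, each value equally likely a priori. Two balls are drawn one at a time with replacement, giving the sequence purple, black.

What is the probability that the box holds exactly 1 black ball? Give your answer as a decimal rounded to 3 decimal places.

0.269

Compute the likelihood of the observed sequence for each case: P(data | r = 1) = (7/8)(1/8) = 7/64; P(data | r = 6) = (2/8)(6/8) = 3/16; P(data | r = 7) = (1/8)(7/8) = 7/64.
Weighting by the prior gives 1/3 · 7/64 = 7/192, 1/3 · 3/16 = 1/16, 1/3 · 7/64 = 7/192; summing to 13/96.
Hence P(r = 1 | data) = (7/192) / (13/96) = 7/26.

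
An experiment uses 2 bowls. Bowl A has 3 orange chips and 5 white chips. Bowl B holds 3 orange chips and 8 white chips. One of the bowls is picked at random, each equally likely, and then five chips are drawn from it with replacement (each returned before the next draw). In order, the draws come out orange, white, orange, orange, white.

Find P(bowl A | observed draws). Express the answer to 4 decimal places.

Compute the likelihood of the observed sequence for each case: P(data | bowl A) = (3/8)(5/8)(3/8)(3/8)(5/8) = 0.020599; P(data | bowl B) = (3/11)(8/11)(3/11)(3/11)(8/11) = 0.01073.
The prior-weighted likelihoods are 1/2 · 0.020599 = 0.0103, 1/2 · 0.01073 = 0.0053648; these sum to 0.015664.
Hence P(bowl A | data) = (0.0103) / (0.015664) = 0.65752.

0.6575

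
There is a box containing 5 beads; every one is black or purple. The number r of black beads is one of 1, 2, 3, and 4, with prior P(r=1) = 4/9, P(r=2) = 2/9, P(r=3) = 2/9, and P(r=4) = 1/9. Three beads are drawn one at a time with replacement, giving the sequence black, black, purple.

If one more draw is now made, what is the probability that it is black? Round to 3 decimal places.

Compute the likelihood of the observed sequence for each case: P(data | r = 1) = (1/5)(1/5)(4/5) = 0.032; P(data | r = 2) = (2/5)(2/5)(3/5) = 0.096; P(data | r = 3) = (3/5)(3/5)(2/5) = 0.144; P(data | r = 4) = (4/5)(4/5)(1/5) = 0.128.
Multiplying each by its prior: 4/9 · 0.032 = 0.014222, 2/9 · 0.096 = 0.021333, 2/9 · 0.144 = 0.032, 1/9 · 0.128 = 0.014222; with total 0.081778.
The posterior is then P(r = 1 | data) = 0.17391, P(r = 2 | data) = 0.26087, P(r = 3 | data) = 0.3913, P(r = 4 | data) = 0.17391.
Averaging over the posterior, P(black next | data) = (1/5)(0.17391) + (2/5)(0.26087) + (3/5)(0.3913) + (4/5)(0.17391) = 0.51304.

0.513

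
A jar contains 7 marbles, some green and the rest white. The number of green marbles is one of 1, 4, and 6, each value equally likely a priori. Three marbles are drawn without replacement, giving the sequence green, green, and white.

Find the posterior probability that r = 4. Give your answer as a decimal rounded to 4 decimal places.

The likelihood of the observed sequence under each hypothesis: P(data | r = 1) = (1/7)(0/6) = 0; P(data | r = 4) = (4/7)(3/6)(3/5) = 6/35; P(data | r = 6) = (6/7)(5/6)(1/5) = 1/7.
Multiplying each by its prior: 1/3 · 0 = 0, 1/3 · 6/35 = 2/35, 1/3 · 1/7 = 1/21; these sum to 11/105.
Hence P(r = 4 | data) = (2/35) / (11/105) = 6/11.

0.5455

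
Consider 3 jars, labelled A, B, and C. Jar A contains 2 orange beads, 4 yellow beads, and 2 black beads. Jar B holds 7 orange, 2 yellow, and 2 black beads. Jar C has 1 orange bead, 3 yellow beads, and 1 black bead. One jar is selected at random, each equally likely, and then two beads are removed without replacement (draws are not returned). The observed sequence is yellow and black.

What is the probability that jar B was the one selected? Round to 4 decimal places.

Under each hypothesis, the probability of the observed sequence is: P(data | jar A) = (4/8)(2/7) = 0.14286; P(data | jar B) = (2/11)(2/10) = 0.036364; P(data | jar C) = (3/5)(1/4) = 0.15.
Multiplying each by its prior: 1/3 · 0.14286 = 0.047619, 1/3 · 0.036364 = 0.012121, 1/3 · 0.15 = 0.05; these sum to 0.10974.
Hence P(jar B | data) = (0.012121) / (0.10974) = 0.11045.

0.1105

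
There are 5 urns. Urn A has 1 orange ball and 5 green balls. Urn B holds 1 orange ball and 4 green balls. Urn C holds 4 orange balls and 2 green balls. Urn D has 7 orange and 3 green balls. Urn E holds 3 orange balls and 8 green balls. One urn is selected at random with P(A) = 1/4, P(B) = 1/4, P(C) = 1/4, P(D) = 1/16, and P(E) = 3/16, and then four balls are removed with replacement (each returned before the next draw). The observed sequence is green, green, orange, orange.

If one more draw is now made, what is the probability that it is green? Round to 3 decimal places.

For each hypothesis, P(data | H) works out to: P(data | urn A) = (5/6)(5/6)(1/6)(1/6) = 0.01929; P(data | urn B) = (4/5)(4/5)(1/5)(1/5) = 0.0256; P(data | urn C) = (2/6)(2/6)(4/6)(4/6) = 0.049383; P(data | urn D) = (3/10)(3/10)(7/10)(7/10) = 0.0441; P(data | urn E) = (8/11)(8/11)(3/11)(3/11) = 0.039342.
The prior-weighted likelihoods are 1/4 · 0.01929 = 0.0048225, 1/4 · 0.0256 = 0.0064, 1/4 · 0.049383 = 0.012346, 1/16 · 0.0441 = 0.0027563, 3/16 · 0.039342 = 0.0073765; with total 0.033701.
Dividing through by the total gives posterior P(urn A | data) = 0.1431, P(urn B | data) = 0.18991, P(urn C | data) = 0.36633, P(urn D | data) = 0.081785, P(urn E | data) = 0.21888.
So P(green next | data) = Σ P(green next | H) P(H | data) = (5/6)(0.1431) + (4/5)(0.18991) + (1/3)(0.36633) + (3/10)(0.081785) + (8/11)(0.21888) = 0.577.

0.577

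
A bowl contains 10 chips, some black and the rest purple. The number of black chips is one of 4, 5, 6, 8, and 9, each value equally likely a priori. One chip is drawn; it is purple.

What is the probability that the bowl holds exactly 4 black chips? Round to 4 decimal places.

0.3333

The likelihood of this draw under each hypothesis: P(data | r = 4) = (6/10) = 3/5; P(data | r = 5) = (5/10) = 1/2; P(data | r = 6) = (4/10) = 2/5; P(data | r = 8) = (2/10) = 1/5; P(data | r = 9) = (1/10) = 1/10.
The prior-weighted likelihoods are 1/5 · 3/5 = 3/25, 1/5 · 1/2 = 1/10, 1/5 · 2/5 = 2/25, 1/5 · 1/5 = 1/25, 1/5 · 1/10 = 1/50; with total 9/25.
Therefore the posterior P(r = 4 | data) = (3/25) / (9/25) = 1/3.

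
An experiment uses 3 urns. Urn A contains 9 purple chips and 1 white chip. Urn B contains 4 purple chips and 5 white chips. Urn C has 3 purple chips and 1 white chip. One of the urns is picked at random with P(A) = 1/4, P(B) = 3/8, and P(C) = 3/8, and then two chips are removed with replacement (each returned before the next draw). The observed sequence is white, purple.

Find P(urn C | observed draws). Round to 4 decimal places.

Under each hypothesis, the probability of the observed sequence is: P(data | urn A) = (1/10)(9/10) = 0.09; P(data | urn B) = (5/9)(4/9) = 0.24691; P(data | urn C) = (1/4)(3/4) = 0.1875.
Multiplying each by its prior: 1/4 · 0.09 = 0.0225, 3/8 · 0.24691 = 0.092593, 3/8 · 0.1875 = 0.070312; these sum to 0.18541.
Therefore the posterior P(urn C | data) = (0.070312) / (0.18541) = 0.37924.

0.3792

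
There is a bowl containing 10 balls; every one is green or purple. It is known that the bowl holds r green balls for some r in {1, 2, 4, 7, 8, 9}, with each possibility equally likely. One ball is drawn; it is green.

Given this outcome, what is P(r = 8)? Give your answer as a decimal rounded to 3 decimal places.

0.258

Compute the likelihood of this draw for each case: P(data | r = 1) = (1/10) = 1/10; P(data | r = 2) = (2/10) = 1/5; P(data | r = 4) = (4/10) = 2/5; P(data | r = 7) = (7/10) = 7/10; P(data | r = 8) = (8/10) = 4/5; P(data | r = 9) = (9/10) = 9/10.
The prior-weighted likelihoods are 1/6 · 1/10 = 1/60, 1/6 · 1/5 = 1/30, 1/6 · 2/5 = 1/15, 1/6 · 7/10 = 7/60, 1/6 · 4/5 = 2/15, 1/6 · 9/10 = 3/20; these sum to 31/60.
So P(r = 8 | data) = (2/15) / (31/60) = 8/31.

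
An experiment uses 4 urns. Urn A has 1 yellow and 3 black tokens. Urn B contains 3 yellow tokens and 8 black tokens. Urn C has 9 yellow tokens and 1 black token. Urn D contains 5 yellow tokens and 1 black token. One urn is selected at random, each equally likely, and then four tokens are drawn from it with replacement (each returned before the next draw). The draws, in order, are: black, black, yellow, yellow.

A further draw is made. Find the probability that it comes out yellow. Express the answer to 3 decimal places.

0.421

For each hypothesis, P(data | H) works out to: P(data | urn A) = (3/4)(3/4)(1/4)(1/4) = 0.035156; P(data | urn B) = (8/11)(8/11)(3/11)(3/11) = 0.039342; P(data | urn C) = (1/10)(1/10)(9/10)(9/10) = 0.0081; P(data | urn D) = (1/6)(1/6)(5/6)(5/6) = 0.01929.
Multiplying each by its prior: 1/4 · 0.035156 = 0.0087891, 1/4 · 0.039342 = 0.0098354, 1/4 · 0.0081 = 0.002025, 1/4 · 0.01929 = 0.0048225; with total 0.025472.
Normalising, the posterior is P(urn A | data) = 0.34505, P(urn B | data) = 0.38613, P(urn C | data) = 0.079499, P(urn D | data) = 0.18933.
Averaging over the posterior, P(yellow next | data) = (1/4)(0.34505) + (3/11)(0.38613) + (9/10)(0.079499) + (5/6)(0.18933) = 0.42089.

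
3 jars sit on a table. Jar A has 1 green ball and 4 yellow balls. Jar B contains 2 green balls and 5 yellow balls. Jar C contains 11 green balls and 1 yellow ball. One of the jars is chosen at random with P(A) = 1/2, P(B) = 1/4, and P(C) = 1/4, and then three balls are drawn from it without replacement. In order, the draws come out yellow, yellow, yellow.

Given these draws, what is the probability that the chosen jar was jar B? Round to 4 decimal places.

Under each hypothesis, the probability of the observed sequence is: P(data | jar A) = (4/5)(3/4)(2/3) = 2/5; P(data | jar B) = (5/7)(4/6)(3/5) = 2/7; P(data | jar C) = (1/12)(0/11) = 0.
The prior-weighted likelihoods are 1/2 · 2/5 = 1/5, 1/4 · 2/7 = 1/14, 1/4 · 0 = 0; summing to 19/70.
By Bayes' rule, P(jar B | data) = (1/14) / (19/70) = 5/19.

0.2632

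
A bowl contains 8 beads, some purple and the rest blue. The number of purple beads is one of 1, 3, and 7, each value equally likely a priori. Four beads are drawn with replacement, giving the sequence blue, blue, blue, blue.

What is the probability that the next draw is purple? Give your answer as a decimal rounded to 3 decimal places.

0.177

For each hypothesis, P(data | H) works out to: P(data | r = 1) = (7/8)(7/8)(7/8)(7/8) = 0.58618; P(data | r = 3) = (5/8)(5/8)(5/8)(5/8) = 0.15259; P(data | r = 7) = (1/8)(1/8)(1/8)(1/8) = 0.00024414.
Weighting by the prior gives 1/3 · 0.58618 = 0.19539, 1/3 · 0.15259 = 0.050863, 1/3 · 0.00024414 = 8.138e-05; summing to 0.24634.
Dividing through by the total gives posterior P(r = 1 | data) = 0.79319, P(r = 3 | data) = 0.20648, P(r = 7 | data) = 0.00033036.
The predictive probability is P(purple next | data) = (1/8)(0.79319) + (3/8)(0.20648) + (7/8)(0.00033036) = 0.17687.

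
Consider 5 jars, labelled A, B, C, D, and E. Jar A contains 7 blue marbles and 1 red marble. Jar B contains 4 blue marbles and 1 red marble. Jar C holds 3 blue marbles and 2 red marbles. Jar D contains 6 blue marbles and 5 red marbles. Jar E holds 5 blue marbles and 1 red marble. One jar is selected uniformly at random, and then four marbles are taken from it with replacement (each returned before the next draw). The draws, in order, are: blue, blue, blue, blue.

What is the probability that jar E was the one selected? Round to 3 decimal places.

The likelihood of the observed sequence under each hypothesis: P(data | jar A) = (7/8)(7/8)(7/8)(7/8) = 0.58618; P(data | jar B) = (4/5)(4/5)(4/5)(4/5) = 0.4096; P(data | jar C) = (3/5)(3/5)(3/5)(3/5) = 0.1296; P(data | jar D) = (6/11)(6/11)(6/11)(6/11) = 0.088519; P(data | jar E) = (5/6)(5/6)(5/6)(5/6) = 0.48225.
Multiplying each by its prior: 1/5 · 0.58618 = 0.11724, 1/5 · 0.4096 = 0.08192, 1/5 · 0.1296 = 0.02592, 1/5 · 0.088519 = 0.017704, 1/5 · 0.48225 = 0.096451; with total 0.33923.
So P(jar E | data) = (0.096451) / (0.33923) = 0.28432.

0.284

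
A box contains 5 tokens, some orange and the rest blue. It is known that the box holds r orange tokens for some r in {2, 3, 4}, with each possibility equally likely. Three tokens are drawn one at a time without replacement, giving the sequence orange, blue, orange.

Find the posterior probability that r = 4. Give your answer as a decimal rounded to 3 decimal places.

0.400

Under each hypothesis, the probability of the observed sequence is: P(data | r = 2) = (2/5)(3/4)(1/3) = 1/10; P(data | r = 3) = (3/5)(2/4)(2/3) = 1/5; P(data | r = 4) = (4/5)(1/4)(3/3) = 1/5.
The prior-weighted likelihoods are 1/3 · 1/10 = 1/30, 1/3 · 1/5 = 1/15, 1/3 · 1/5 = 1/15; these sum to 1/6.
By Bayes' rule, P(r = 4 | data) = (1/15) / (1/6) = 2/5.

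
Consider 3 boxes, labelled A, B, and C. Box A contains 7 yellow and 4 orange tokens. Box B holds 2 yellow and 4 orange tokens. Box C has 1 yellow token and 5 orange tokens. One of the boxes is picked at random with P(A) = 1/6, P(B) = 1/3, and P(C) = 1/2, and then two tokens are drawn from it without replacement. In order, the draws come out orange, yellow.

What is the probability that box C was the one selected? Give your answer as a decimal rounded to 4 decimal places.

Compute the likelihood of the observed sequence for each case: P(data | box A) = (4/11)(7/10) = 14/55; P(data | box B) = (4/6)(2/5) = 4/15; P(data | box C) = (5/6)(1/5) = 1/6.
Multiplying each by its prior: 1/6 · 14/55 = 7/165, 1/3 · 4/15 = 4/45, 1/2 · 1/6 = 1/12; summing to 85/396.
So P(box C | data) = (1/12) / (85/396) = 33/85.

0.3882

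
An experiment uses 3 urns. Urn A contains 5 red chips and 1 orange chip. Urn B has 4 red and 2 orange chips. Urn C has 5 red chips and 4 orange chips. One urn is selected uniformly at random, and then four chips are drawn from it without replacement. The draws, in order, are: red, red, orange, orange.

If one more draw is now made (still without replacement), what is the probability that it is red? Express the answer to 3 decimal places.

Compute the likelihood of the observed sequence for each case: P(data | urn A) = (5/6)(4/5)(1/4)(0/3) = 0; P(data | urn B) = (4/6)(3/5)(2/4)(1/3) = 1/15; P(data | urn C) = (5/9)(4/8)(4/7)(3/6) = 5/63.
Multiplying each by its prior: 1/3 · 0 = 0, 1/3 · 1/15 = 1/45, 1/3 · 5/63 = 5/189; with total 46/945.
Dividing through by the total gives posterior P(urn A | data) = 0, P(urn B | data) = 21/46, P(urn C | data) = 25/46.
The predictive probability is P(red next | data) = (1)(21/46) + (3/5)(25/46) = 18/23.

0.783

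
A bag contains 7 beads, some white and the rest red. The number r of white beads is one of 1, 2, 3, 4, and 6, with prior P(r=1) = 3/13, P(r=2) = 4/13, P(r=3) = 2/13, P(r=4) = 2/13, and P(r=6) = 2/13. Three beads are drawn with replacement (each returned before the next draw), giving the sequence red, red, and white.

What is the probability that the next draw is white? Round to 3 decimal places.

For each hypothesis, P(data | H) works out to: P(data | r = 1) = (6/7)(6/7)(1/7) = 0.10496; P(data | r = 2) = (5/7)(5/7)(2/7) = 0.14577; P(data | r = 3) = (4/7)(4/7)(3/7) = 0.13994; P(data | r = 4) = (3/7)(3/7)(4/7) = 0.10496; P(data | r = 6) = (1/7)(1/7)(6/7) = 0.017493.
Weighting by the prior gives 3/13 · 0.10496 = 0.024221, 4/13 · 0.14577 = 0.044853, 2/13 · 0.13994 = 0.021529, 2/13 · 0.10496 = 0.016147, 2/13 · 0.017493 = 0.0026912; summing to 0.10944.
The posterior is then P(r = 1 | data) = 0.22131, P(r = 2 | data) = 0.40984, P(r = 3 | data) = 0.19672, P(r = 4 | data) = 0.14754, P(r = 6 | data) = 0.02459.
Averaging over the posterior, P(white next | data) = (1/7)(0.22131) + (2/7)(0.40984) + (3/7)(0.19672) + (4/7)(0.14754) + (6/7)(0.02459) = 0.33841.

0.338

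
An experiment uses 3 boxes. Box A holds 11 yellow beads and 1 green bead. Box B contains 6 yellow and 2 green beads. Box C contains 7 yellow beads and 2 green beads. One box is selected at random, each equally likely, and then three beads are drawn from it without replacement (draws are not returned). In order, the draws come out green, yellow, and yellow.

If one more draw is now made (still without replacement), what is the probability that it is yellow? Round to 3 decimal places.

For each hypothesis, P(data | H) works out to: P(data | box A) = (1/12)(11/11)(10/10) = 1/12; P(data | box B) = (2/8)(6/7)(5/6) = 5/28; P(data | box C) = (2/9)(7/8)(6/7) = 1/6.
Weighting by the prior gives 1/3 · 1/12 = 1/36, 1/3 · 5/28 = 5/84, 1/3 · 1/6 = 1/18; these sum to 1/7.
The posterior is then P(box A | data) = 7/36, P(box B | data) = 5/12, P(box C | data) = 7/18.
The predictive probability is P(yellow next | data) = (1)(7/36) + (4/5)(5/12) + (5/6)(7/18) = 23/27.

0.852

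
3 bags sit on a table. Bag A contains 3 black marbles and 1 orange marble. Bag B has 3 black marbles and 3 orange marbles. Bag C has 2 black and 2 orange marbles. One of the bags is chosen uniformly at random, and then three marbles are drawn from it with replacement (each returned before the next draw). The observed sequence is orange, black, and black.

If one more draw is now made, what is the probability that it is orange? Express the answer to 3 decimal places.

0.410

The likelihood of the observed sequence under each hypothesis: P(data | bag A) = (1/4)(3/4)(3/4) = 9/64; P(data | bag B) = (3/6)(3/6)(3/6) = 1/8; P(data | bag C) = (2/4)(2/4)(2/4) = 1/8.
Weighting by the prior gives 1/3 · 9/64 = 3/64, 1/3 · 1/8 = 1/24, 1/3 · 1/8 = 1/24; these sum to 25/192.
Normalising, the posterior is P(bag A | data) = 9/25, P(bag B | data) = 8/25, P(bag C | data) = 8/25.
So P(orange next | data) = Σ P(orange next | H) P(H | data) = (1/4)(9/25) + (1/2)(8/25) + (1/2)(8/25) = 41/100.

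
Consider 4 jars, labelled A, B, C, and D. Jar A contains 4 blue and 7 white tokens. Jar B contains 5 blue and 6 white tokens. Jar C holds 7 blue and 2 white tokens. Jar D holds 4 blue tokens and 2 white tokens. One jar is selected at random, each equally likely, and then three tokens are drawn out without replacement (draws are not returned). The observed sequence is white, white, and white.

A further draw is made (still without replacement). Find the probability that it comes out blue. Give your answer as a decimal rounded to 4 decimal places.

0.5455

Compute the likelihood of the observed sequence for each case: P(data | jar A) = (7/11)(6/10)(5/9) = 7/33; P(data | jar B) = (6/11)(5/10)(4/9) = 4/33; P(data | jar C) = (2/9)(1/8)(0/7) = 0; P(data | jar D) = (2/6)(1/5)(0/4) = 0.
Weighting by the prior gives 1/4 · 7/33 = 7/132, 1/4 · 4/33 = 1/33, 1/4 · 0 = 0, 1/4 · 0 = 0; summing to 1/12.
Normalising, the posterior is P(jar A | data) = 7/11, P(jar B | data) = 4/11, P(jar C | data) = 0, P(jar D | data) = 0.
So P(blue next | data) = Σ P(blue next | H) P(H | data) = (1/2)(7/11) + (5/8)(4/11) = 6/11.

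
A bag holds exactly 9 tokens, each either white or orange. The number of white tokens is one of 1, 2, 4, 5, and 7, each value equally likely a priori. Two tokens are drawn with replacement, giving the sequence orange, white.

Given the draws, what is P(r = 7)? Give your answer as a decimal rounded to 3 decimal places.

For each hypothesis, P(data | H) works out to: P(data | r = 1) = (8/9)(1/9) = 8/81; P(data | r = 2) = (7/9)(2/9) = 14/81; P(data | r = 4) = (5/9)(4/9) = 20/81; P(data | r = 5) = (4/9)(5/9) = 20/81; P(data | r = 7) = (2/9)(7/9) = 14/81.
Multiplying each by its prior: 1/5 · 8/81 = 8/405, 1/5 · 14/81 = 14/405, 1/5 · 20/81 = 4/81, 1/5 · 20/81 = 4/81, 1/5 · 14/81 = 14/405; these sum to 76/405.
Hence P(r = 7 | data) = (14/405) / (76/405) = 7/38.

0.184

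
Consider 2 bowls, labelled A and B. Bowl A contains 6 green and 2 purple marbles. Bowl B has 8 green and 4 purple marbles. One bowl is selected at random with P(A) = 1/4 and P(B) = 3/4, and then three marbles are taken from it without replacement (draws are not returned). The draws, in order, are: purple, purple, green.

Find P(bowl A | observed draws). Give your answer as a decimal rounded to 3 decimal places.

0.141

Under each hypothesis, the probability of the observed sequence is: P(data | bowl A) = (2/8)(1/7)(6/6) = 0.035714; P(data | bowl B) = (4/12)(3/11)(8/10) = 0.072727.
Weighting by the prior gives 1/4 · 0.035714 = 0.0089286, 3/4 · 0.072727 = 0.054545; these sum to 0.063474.
So P(bowl A | data) = (0.0089286) / (0.063474) = 0.14066.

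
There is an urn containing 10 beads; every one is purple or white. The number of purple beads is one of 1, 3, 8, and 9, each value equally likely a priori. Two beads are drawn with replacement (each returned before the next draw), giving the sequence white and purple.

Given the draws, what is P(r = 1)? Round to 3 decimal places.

0.164

The likelihood of the observed sequence under each hypothesis: P(data | r = 1) = (9/10)(1/10) = 9/100; P(data | r = 3) = (7/10)(3/10) = 21/100; P(data | r = 8) = (2/10)(8/10) = 4/25; P(data | r = 9) = (1/10)(9/10) = 9/100.
Weighting by the prior gives 1/4 · 9/100 = 9/400, 1/4 · 21/100 = 21/400, 1/4 · 4/25 = 1/25, 1/4 · 9/100 = 9/400; summing to 11/80.
Therefore the posterior P(r = 1 | data) = (9/400) / (11/80) = 9/55.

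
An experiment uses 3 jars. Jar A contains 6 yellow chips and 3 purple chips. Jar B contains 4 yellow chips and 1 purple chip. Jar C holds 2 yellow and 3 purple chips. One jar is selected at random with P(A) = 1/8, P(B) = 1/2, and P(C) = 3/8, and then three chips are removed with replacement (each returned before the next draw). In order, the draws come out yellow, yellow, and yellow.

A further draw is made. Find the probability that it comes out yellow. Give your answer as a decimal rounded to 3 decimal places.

0.754

The likelihood of the observed sequence under each hypothesis: P(data | jar A) = (6/9)(6/9)(6/9) = 8/27; P(data | jar B) = (4/5)(4/5)(4/5) = 64/125; P(data | jar C) = (2/5)(2/5)(2/5) = 8/125.
Weighting by the prior gives 1/8 · 8/27 = 1/27, 1/2 · 64/125 = 32/125, 3/8 · 8/125 = 3/125; with total 214/675.
Dividing through by the total gives posterior P(jar A | data) = 0.11682, P(jar B | data) = 0.80748, P(jar C | data) = 0.075701.
So P(yellow next | data) = Σ P(yellow next | H) P(H | data) = (2/3)(0.11682) + (4/5)(0.80748) + (2/5)(0.075701) = 0.75414.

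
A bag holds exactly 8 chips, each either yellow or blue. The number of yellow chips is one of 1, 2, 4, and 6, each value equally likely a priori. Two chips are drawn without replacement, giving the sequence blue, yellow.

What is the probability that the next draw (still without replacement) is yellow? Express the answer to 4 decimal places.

The likelihood of the observed sequence under each hypothesis: P(data | r = 1) = (7/8)(1/7) = 1/8; P(data | r = 2) = (6/8)(2/7) = 3/14; P(data | r = 4) = (4/8)(4/7) = 2/7; P(data | r = 6) = (2/8)(6/7) = 3/14.
The prior-weighted likelihoods are 1/4 · 1/8 = 1/32, 1/4 · 3/14 = 3/56, 1/4 · 2/7 = 1/14, 1/4 · 3/14 = 3/56; with total 47/224.
Dividing through by the total gives posterior P(r = 1 | data) = 7/47, P(r = 2 | data) = 12/47, P(r = 4 | data) = 16/47, P(r = 6 | data) = 12/47.
The predictive probability is P(yellow next | data) = (0)(7/47) + (1/6)(12/47) + (1/2)(16/47) + (5/6)(12/47) = 20/47.

0.4255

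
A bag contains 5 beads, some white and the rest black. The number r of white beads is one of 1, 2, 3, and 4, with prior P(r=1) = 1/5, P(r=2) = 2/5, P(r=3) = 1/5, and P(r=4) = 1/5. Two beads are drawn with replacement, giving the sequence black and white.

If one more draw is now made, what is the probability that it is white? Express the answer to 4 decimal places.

For each hypothesis, P(data | H) works out to: P(data | r = 1) = (4/5)(1/5) = 4/25; P(data | r = 2) = (3/5)(2/5) = 6/25; P(data | r = 3) = (2/5)(3/5) = 6/25; P(data | r = 4) = (1/5)(4/5) = 4/25.
The prior-weighted likelihoods are 1/5 · 4/25 = 4/125, 2/5 · 6/25 = 12/125, 1/5 · 6/25 = 6/125, 1/5 · 4/25 = 4/125; summing to 26/125.
Normalising, the posterior is P(r = 1 | data) = 2/13, P(r = 2 | data) = 6/13, P(r = 3 | data) = 3/13, P(r = 4 | data) = 2/13.
The predictive probability is P(white next | data) = (1/5)(2/13) + (2/5)(6/13) + (3/5)(3/13) + (4/5)(2/13) = 31/65.

0.4769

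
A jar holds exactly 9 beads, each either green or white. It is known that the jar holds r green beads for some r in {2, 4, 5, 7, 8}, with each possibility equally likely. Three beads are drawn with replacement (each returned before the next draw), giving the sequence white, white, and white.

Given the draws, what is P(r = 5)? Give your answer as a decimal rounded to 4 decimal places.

The likelihood of the observed sequence under each hypothesis: P(data | r = 2) = (7/9)(7/9)(7/9) = 0.47051; P(data | r = 4) = (5/9)(5/9)(5/9) = 0.17147; P(data | r = 5) = (4/9)(4/9)(4/9) = 0.087791; P(data | r = 7) = (2/9)(2/9)(2/9) = 0.010974; P(data | r = 8) = (1/9)(1/9)(1/9) = 0.0013717.
Multiplying each by its prior: 1/5 · 0.47051 = 0.094102, 1/5 · 0.17147 = 0.034294, 1/5 · 0.087791 = 0.017558, 1/5 · 0.010974 = 0.0021948, 1/5 · 0.0013717 = 0.00027435; summing to 0.14842.
Therefore the posterior P(r = 5 | data) = (0.017558) / (0.14842) = 0.1183.

0.1183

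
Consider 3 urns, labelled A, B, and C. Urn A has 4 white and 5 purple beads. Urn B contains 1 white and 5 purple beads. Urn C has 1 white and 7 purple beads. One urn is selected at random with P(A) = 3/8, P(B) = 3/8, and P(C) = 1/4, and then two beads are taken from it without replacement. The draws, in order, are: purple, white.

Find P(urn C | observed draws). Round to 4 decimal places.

0.1579

The likelihood of the observed sequence under each hypothesis: P(data | urn A) = (5/9)(4/8) = 5/18; P(data | urn B) = (5/6)(1/5) = 1/6; P(data | urn C) = (7/8)(1/7) = 1/8.
Weighting by the prior gives 3/8 · 5/18 = 5/48, 3/8 · 1/6 = 1/16, 1/4 · 1/8 = 1/32; summing to 19/96.
By Bayes' rule, P(urn C | data) = (1/32) / (19/96) = 3/19.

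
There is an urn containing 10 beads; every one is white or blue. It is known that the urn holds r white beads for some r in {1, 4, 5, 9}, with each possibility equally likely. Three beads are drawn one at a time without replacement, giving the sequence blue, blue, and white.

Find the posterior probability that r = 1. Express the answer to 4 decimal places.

0.2466

Compute the likelihood of the observed sequence for each case: P(data | r = 1) = (9/10)(8/9)(1/8) = 1/10; P(data | r = 4) = (6/10)(5/9)(4/8) = 1/6; P(data | r = 5) = (5/10)(4/9)(5/8) = 5/36; P(data | r = 9) = (1/10)(0/9) = 0.
The prior-weighted likelihoods are 1/4 · 1/10 = 1/40, 1/4 · 1/6 = 1/24, 1/4 · 5/36 = 5/144, 1/4 · 0 = 0; with total 73/720.
By Bayes' rule, P(r = 1 | data) = (1/40) / (73/720) = 18/73.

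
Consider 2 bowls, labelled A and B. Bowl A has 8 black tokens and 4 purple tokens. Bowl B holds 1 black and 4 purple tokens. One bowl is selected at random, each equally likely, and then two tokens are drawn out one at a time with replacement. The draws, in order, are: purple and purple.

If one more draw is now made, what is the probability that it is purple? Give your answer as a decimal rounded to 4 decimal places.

For each hypothesis, P(data | H) works out to: P(data | bowl A) = (4/12)(4/12) = 1/9; P(data | bowl B) = (4/5)(4/5) = 16/25.
Weighting by the prior gives 1/2 · 1/9 = 1/18, 1/2 · 16/25 = 8/25; with total 169/450.
Dividing through by the total gives posterior P(bowl A | data) = 0.14793, P(bowl B | data) = 0.85207.
Averaging over the posterior, P(purple next | data) = (1/3)(0.14793) + (4/5)(0.85207) = 0.73097.

0.7310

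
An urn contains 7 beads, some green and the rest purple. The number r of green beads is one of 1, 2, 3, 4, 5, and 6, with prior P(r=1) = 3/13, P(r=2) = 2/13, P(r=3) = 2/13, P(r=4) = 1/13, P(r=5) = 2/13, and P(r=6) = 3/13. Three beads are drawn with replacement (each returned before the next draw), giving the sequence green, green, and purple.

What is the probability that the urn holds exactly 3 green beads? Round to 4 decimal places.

Compute the likelihood of the observed sequence for each case: P(data | r = 1) = (1/7)(1/7)(6/7) = 0.017493; P(data | r = 2) = (2/7)(2/7)(5/7) = 0.058309; P(data | r = 3) = (3/7)(3/7)(4/7) = 0.10496; P(data | r = 4) = (4/7)(4/7)(3/7) = 0.13994; P(data | r = 5) = (5/7)(5/7)(2/7) = 0.14577; P(data | r = 6) = (6/7)(6/7)(1/7) = 0.10496.
Weighting by the prior gives 3/13 · 0.017493 = 0.0040368, 2/13 · 0.058309 = 0.0089706, 2/13 · 0.10496 = 0.016147, 1/13 · 0.13994 = 0.010765, 2/13 · 0.14577 = 0.022427, 3/13 · 0.10496 = 0.024221; these sum to 0.086566.
Therefore the posterior P(r = 3 | data) = (0.016147) / (0.086566) = 0.18653.

0.1865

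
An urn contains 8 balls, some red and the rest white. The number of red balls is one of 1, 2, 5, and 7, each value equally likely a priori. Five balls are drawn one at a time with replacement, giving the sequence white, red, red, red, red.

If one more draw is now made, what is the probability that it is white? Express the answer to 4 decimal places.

Under each hypothesis, the probability of the observed sequence is: P(data | r = 1) = (7/8)(1/8)(1/8)(1/8)(1/8) = 0.00021362; P(data | r = 2) = (6/8)(2/8)(2/8)(2/8)(2/8) = 0.0029297; P(data | r = 5) = (3/8)(5/8)(5/8)(5/8)(5/8) = 0.05722; P(data | r = 7) = (1/8)(7/8)(7/8)(7/8)(7/8) = 0.073273.
Multiplying each by its prior: 1/4 · 0.00021362 = 5.3406e-05, 1/4 · 0.0029297 = 0.00073242, 1/4 · 0.05722 = 0.014305, 1/4 · 0.073273 = 0.018318; with total 0.033409.
The posterior is then P(r = 1 | data) = 0.0015985, P(r = 2 | data) = 0.021923, P(r = 5 | data) = 0.42818, P(r = 7 | data) = 0.5483.
Averaging over the posterior, P(white next | data) = (7/8)(0.0015985) + (3/4)(0.021923) + (3/8)(0.42818) + (1/8)(0.5483) = 0.24695.

0.2469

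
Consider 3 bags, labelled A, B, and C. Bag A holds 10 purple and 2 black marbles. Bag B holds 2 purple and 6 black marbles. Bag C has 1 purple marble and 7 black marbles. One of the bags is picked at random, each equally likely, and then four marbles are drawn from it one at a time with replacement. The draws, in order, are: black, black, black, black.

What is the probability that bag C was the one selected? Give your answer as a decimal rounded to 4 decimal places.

0.6489

The likelihood of the observed sequence under each hypothesis: P(data | bag A) = (2/12)(2/12)(2/12)(2/12) = 0.0007716; P(data | bag B) = (6/8)(6/8)(6/8)(6/8) = 0.31641; P(data | bag C) = (7/8)(7/8)(7/8)(7/8) = 0.58618.
The prior-weighted likelihoods are 1/3 · 0.0007716 = 0.0002572, 1/3 · 0.31641 = 0.10547, 1/3 · 0.58618 = 0.19539; summing to 0.30112.
So P(bag C | data) = (0.19539) / (0.30112) = 0.64889.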